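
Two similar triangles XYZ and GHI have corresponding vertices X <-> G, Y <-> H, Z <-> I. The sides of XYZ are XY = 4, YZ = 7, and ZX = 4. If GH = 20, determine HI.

k = 20/4 = 5. HI = 5 * 7 = 35.

35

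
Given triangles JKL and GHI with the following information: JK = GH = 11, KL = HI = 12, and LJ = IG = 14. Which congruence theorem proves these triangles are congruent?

Consider the given information: JK = GH = 11, KL = HI = 12, and LJ = IG = 14
This is not ASA or HL: ASA requires two angles and the side between them. HL only applies to right triangles with matching hypotenuse and leg.
The correct criterion is SSS. All three pairs of corresponding sides are equal (Side-Side-Side).

SSS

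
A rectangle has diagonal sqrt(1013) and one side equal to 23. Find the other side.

Using the Pythagorean theorem: d^2 = a^2 + b^2
b^2 = d^2 - a^2
b^2 = 1013 - 529
b^2 = 484
b = sqrt(484) = 22

22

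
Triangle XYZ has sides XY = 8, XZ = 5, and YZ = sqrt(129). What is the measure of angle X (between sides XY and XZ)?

cos(X) = (8² + 5² - (sqrt(129))²) / (2 × 8 × 5) = -1/2, so X = arccos(-1/2) = 120°.

120°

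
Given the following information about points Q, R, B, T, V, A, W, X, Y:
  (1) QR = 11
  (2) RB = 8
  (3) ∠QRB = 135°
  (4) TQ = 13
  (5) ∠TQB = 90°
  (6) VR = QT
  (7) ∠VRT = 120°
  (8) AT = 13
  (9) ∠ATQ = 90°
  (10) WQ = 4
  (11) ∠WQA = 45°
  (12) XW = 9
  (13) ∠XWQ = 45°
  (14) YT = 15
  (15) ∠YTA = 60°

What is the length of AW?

Step 1: By the law of cosines on triangle ATQ: AQ² = 13² + 13² − 2·13·13·cos(90°) = 338, so AQ = 13·√2.
Step 2: By the law of cosines on triangle AQW: AW² = (13·√2)² + 4² − 2·13·√2·4·cos(45°) = 250, so AW = 5·√10.

Therefore, the length of AW = 5·√10.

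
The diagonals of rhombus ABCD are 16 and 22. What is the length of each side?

Half-diagonals are 8 and 11. side = sqrt(8^2 + 11^2) = sqrt(185)

sqrt(185)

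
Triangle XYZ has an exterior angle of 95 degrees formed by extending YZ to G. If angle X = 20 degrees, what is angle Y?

By the exterior angle theorem: exterior angle = sum of remote interior angles.
95 = 20 + angle Y
angle Y = 95 - 20 = 75 degrees

75 degrees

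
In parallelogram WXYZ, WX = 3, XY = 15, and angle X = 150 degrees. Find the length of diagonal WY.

Using the law of cosines:
d^2 = 3^2 + 15^2 - 2(3)(15)cos(150 degrees)
d^2 = 9 + 225 - 90*-sqrt(3)/2
d^2 = 45*sqrt(3) + 234
d = 3*sqrt(5*sqrt(3) + 26)

3*sqrt(5*sqrt(3) + 26)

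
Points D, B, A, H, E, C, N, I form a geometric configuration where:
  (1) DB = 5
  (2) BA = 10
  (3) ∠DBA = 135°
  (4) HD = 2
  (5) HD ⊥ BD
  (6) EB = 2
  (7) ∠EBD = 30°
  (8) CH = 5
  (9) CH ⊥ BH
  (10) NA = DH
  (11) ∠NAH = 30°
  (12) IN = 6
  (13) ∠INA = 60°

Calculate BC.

Step 1: By the law of cosines on triangle BDH: BH² = 5² + 2² − 2·5·2·cos(90°) = 29, so BH = √29.
Step 2: By the law of cosines on triangle BHC: BC² = √29² + 5² − 2·√29·5·cos(90°) = 54, so BC = 3·√6.

Therefore, the length of BC = 3·√6.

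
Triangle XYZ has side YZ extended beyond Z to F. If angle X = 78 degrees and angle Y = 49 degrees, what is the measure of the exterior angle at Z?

Exterior angle = 78 + 49 = 127 degrees (exterior angle theorem).

127 degrees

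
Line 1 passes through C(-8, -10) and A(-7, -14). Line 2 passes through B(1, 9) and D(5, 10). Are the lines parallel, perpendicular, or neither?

Slope of line 1: m1 = (-14 - -10)/(-7 - -8) = -4/1 = -4
Slope of line 2: m2 = (10 - 9)/(5 - 1) = 1/4 = 1/4
m1 * m2 = (-4) * (1/4) = -1 = -1, so the lines are perpendicular.

Perpendicular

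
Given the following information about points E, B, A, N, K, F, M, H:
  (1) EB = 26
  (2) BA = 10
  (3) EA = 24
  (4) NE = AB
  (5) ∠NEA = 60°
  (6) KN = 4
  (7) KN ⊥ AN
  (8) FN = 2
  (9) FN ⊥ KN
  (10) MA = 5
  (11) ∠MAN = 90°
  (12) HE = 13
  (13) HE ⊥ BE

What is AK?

From the given relations: NE = AB = 10.
Step 1: By the law of cosines on triangle NEA: NA² = 10² + 24² − 2·10·24·cos(60°) = 436, so NA = 2·√109.
Step 2: By the law of cosines on triangle ANK: AK² = (2·√109)² + 4² − 2·2·√109·4·cos(90°) = 452, so AK = 2·√113.

Therefore, the length of AK = 2·√113.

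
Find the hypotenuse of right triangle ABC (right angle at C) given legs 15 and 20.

AB = sqrt(15^2 + 20^2) = sqrt(625) = 25

25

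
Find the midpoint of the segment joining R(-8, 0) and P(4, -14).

The midpoint is the point halfway along the segment.
Move half the horizontal distance: -8 + (4 - -8)/2 = -8 + 12/2 = -2
Move half the vertical distance: 0 + (-14 - 0)/2 = 0 + -14/2 = -7
Midpoint = (-2, -7)

(-2, -7)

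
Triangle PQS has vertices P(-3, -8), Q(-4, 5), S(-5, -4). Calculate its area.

Shoelace: Area = (1/2)|-3(5--4) + -4(-4--8) + -5(-8-5)| = (1/2)(22) = 11

11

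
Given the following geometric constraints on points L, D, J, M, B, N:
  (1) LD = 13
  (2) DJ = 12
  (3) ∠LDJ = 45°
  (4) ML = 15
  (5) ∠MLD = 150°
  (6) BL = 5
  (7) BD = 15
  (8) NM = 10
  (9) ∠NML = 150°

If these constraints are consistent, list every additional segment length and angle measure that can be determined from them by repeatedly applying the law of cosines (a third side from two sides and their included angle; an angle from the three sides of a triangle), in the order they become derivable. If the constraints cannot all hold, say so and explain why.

The constraints are consistent. Derivable facts, in order:
After 1 step:
- DM ≈ 27.05
- LJ ≈ 9.61
- LN ≈ 24.18
- ∠BDL = 18.89°
- ∠BLD = 103.8°
- ∠DBL = 57.32°
After 2 steps:
- ∠DJL = 73.02°
- ∠DLJ = 61.98°
- ∠DML = 13.9°
- ∠LDM = 16.1°
- ∠LNM = 18.07°
- ∠MLN = 11.93°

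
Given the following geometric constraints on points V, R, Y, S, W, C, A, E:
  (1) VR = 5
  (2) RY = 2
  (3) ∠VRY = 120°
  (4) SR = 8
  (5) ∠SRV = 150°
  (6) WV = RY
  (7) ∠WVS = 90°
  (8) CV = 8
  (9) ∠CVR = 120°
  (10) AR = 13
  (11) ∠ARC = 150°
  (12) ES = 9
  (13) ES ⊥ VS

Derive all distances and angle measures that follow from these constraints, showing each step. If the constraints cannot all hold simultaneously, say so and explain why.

The constraints are consistent.

From the given relations:
  WV = RY = 2

Step 1: From VR = 5, RY = 2, and ∠VRY = 120°, by the law of cosines:
  VY² = VR² + RY² - 2·VR·RY·cos(120°) = 25 + 4 + 10 = 39
  VY = √39

Step 2: From VR = 5, RS = 8, and ∠VRS = 150°, by the law of cosines:
  VS² = VR² + RS² - 2·VR·RS·cos(150°) = 25 + 64 + 69.28 = 158.3
  VS ≈ 12.58

Step 3: From RV = 5, VC = 8, and ∠RVC = 120°, by the law of cosines:
  RC² = RV² + VC² - 2·RV·VC·cos(120°) = 25 + 64 + 40 = 129
  RC = √129

Step 4: From VS = 12.58, SE = 9, and ∠VSE = 90°, by the law of cosines:
  VE² = VS² + SE² - 2·VS·SE·cos(90°) = 158.3 + 81 - 0 = 239.3
  VE ≈ 15.47

Step 5: From SV = 12.58, VW = 2, and ∠SVW = 90°, by the law of cosines:
  SW² = SV² + VW² - 2·SV·VW·cos(90°) = 158.3 + 4 - 0 = 162.3
  SW ≈ 12.74

Step 6: From CR = √129, RA = 13, and ∠CRA = 150°, by the law of cosines:
  CA² = CR² + RA² - 2·CR·RA·cos(150°) = 129 + 169 + 255.7 = 553.7
  CA ≈ 23.53

Step 7: From VR = 5, VS = 12.58, RS = 8, by the inverse law of cosines:
  cos(∠RVS) = (VR² + VS² - RS²) / (2·VR·VS)
  ∠RVS = 18.54°

Step 8: From VR = 5, VY = √39, RY = 2, by the inverse law of cosines:
  cos(∠RVY) = (VR² + VY² - RY²) / (2·VR·VY)
  ∠RVY = 16.1°

Step 9: From RC = √129, RV = 5, CV = 8, by the inverse law of cosines:
  cos(∠CRV) = (RC² + RV² - CV²) / (2·RC·RV)
  ∠CRV = 37.59°

Step 10: From YR = 2, YV = √39, RV = 5, by the inverse law of cosines:
  cos(∠RYV) = (YR² + YV² - RV²) / (2·YR·YV)
  ∠RYV = 43.9°

Step 11: From SR = 8, SV = 12.58, RV = 5, by the inverse law of cosines:
  cos(∠RSV) = (SR² + SV² - RV²) / (2·SR·SV)
  ∠RSV = 11.46°

Step 12: From CR = √129, CV = 8, RV = 5, by the inverse law of cosines:
  cos(∠RCV) = (CR² + CV² - RV²) / (2·CR·CV)
  ∠RCV = 22.41°

Step 13: From VE = 15.47, VS = 12.58, ES = 9, by the inverse law of cosines:
  cos(∠EVS) = (VE² + VS² - ES²) / (2·VE·VS)
  ∠EVS = 35.58°

Step 14: From SV = 12.58, SW = 12.74, VW = 2, by the inverse law of cosines:
  cos(∠VSW) = (SV² + SW² - VW²) / (2·SV·SW)
  ∠VSW = 9.03°

Step 15: From WS = 12.74, WV = 2, SV = 12.58, by the inverse law of cosines:
  cos(∠SWV) = (WS² + WV² - SV²) / (2·WS·WV)
  ∠SWV = 80.97°

Step 16: From CA = 23.53, CR = √129, AR = 13, by the inverse law of cosines:
  cos(∠ACR) = (CA² + CR² - AR²) / (2·CA·CR)
  ∠ACR = 16.03°

Step 17: From AC = 23.53, AR = 13, CR = √129, by the inverse law of cosines:
  cos(∠CAR) = (AC² + AR² - CR²) / (2·AC·AR)
  ∠CAR = 13.97°

Step 18: From ES = 9, EV = 15.47, SV = 12.58, by the inverse law of cosines:
  cos(∠SEV) = (ES² + EV² - SV²) / (2·ES·EV)
  ∠SEV = 54.42°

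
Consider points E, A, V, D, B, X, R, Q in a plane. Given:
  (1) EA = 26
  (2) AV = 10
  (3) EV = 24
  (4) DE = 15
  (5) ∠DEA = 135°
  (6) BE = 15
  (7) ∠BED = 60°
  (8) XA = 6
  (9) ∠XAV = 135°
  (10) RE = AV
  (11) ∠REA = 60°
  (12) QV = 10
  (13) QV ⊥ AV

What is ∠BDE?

Step 1: By the law of cosines on triangle DEB: DB² = 15² + 15² − 2·15·15·cos(60°) = 225, so DB = 15.
Step 2: By the inverse law of cosines on triangle BDE: cos(∠BDE) = (15² + 15² − 15²) / (2·15·15) = 225/450 = 0.5, so ∠BDE = 60°.

Therefore, the measure of angle ∠BDE = 60°.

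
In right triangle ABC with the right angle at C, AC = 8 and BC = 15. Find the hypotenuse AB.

In a right triangle, the square of the hypotenuse equals the sum of the squares of the two legs.
The legs are 8 and 15, so the hypotenuse = sqrt(64 + 225) = sqrt(289) = 17.

17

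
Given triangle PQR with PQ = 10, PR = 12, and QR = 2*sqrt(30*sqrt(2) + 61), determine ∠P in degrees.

cos(P) = (10² + 12² - (2*sqrt(30*sqrt(2) + 61))²) / (2 × 10 × 12) = -sqrt(2)/2, so P = arccos(-sqrt(2)/2) = 135°.

135°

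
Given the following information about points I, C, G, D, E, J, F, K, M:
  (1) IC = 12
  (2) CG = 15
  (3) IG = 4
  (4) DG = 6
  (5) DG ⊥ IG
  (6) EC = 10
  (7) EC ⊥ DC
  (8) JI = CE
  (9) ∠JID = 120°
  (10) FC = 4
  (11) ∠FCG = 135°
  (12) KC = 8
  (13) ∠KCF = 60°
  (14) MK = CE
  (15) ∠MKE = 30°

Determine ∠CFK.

Step 1: By the law of cosines on triangle FCK: FK² = 4² + 8² − 2·4·8·cos(60°) = 48, so FK = 4·√3.
Step 2: By the inverse law of cosines on triangle CFK: cos(∠CFK) = (4² + (4·√3)² − 8²) / (2·4·4·√3) = 0/55.43 = 0, so ∠CFK = 90°.

Therefore, the measure of angle ∠CFK = 90°.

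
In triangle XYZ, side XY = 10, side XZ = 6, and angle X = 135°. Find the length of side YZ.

By the law of cosines: YZ^2 = XY^2 + XZ^2 - 2*XY*XZ*cos(X)
YZ^2 = 10^2 + 6^2 - 2*10*6*cos(135°)
YZ^2 = 100 + 36 - 120*(-sqrt(2)/2)
YZ^2 = 60*sqrt(2) + 136
YZ = 2*sqrt(15*sqrt(2) + 34)

2*sqrt(15*sqrt(2) + 34)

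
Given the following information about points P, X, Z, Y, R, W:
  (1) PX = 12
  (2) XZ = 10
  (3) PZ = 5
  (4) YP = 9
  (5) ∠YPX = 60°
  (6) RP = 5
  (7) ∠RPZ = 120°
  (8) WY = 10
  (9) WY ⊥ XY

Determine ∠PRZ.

Step 1: By the law of cosines on triangle RPZ: RZ² = 5² + 5² − 2·5·5·cos(120°) = 75, so RZ = 5·√3.
Step 2: By the inverse law of cosines on triangle PRZ: cos(∠PRZ) = (5² + (5·√3)² − 5²) / (2·5·5·√3) = 75/86.6 = 0.866, so ∠PRZ = 30°.

Therefore, the measure of angle ∠PRZ = 30°.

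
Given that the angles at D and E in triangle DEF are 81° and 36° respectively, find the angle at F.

By the triangle angle sum property, the three interior angles of any triangle add up to 180°.
We know angle D = 81° and angle E = 36°, so their sum is 117°.
Therefore angle F = 180° - 117° = 63°.

63 degrees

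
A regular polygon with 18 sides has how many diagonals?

Total line segments between 18 vertices = C(18,2) = 153.
Subtract the 18 sides: 153 - 18 = 135 diagonals.

135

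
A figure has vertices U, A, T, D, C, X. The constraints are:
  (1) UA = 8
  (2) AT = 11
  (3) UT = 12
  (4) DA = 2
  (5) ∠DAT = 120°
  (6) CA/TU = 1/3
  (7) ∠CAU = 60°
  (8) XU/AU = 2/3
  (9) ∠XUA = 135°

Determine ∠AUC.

From the given relations: CA = 1/3·TU = 1/3·12 = 4.
Step 1: By the law of cosines on triangle UAC: UC² = 8² + 4² − 2·8·4·cos(60°) = 48, so UC = 4·√3.
Step 2: By the inverse law of cosines on triangle AUC: cos(∠AUC) = (8² + (4·√3)² − 4²) / (2·8·4·√3) = 96/110.85 = 0.866, so ∠AUC = 30°.

Therefore, the measure of angle ∠AUC = 30°.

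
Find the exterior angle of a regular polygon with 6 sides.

Each exterior angle of a regular n-gon is 360 / n.
For n = 6: 360 / 6 = 60 degrees.

60 degrees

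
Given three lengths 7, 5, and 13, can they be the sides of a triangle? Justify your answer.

Check the triangle inequality: 7 + 5 = 12 ≤ 13.
Since the sum of two sides does not exceed the third, no triangle can be formed.

No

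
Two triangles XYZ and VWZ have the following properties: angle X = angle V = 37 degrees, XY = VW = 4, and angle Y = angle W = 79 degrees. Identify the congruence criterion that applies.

The given information matches ASA: Two pairs of corresponding angles and the included side are equal (Angle-Side-Angle).

ASA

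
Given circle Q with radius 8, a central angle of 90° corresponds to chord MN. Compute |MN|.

Chord length = 2r sin(θ/2)
= 2 × 8 × sin(90°/2)
= 2 × 8 × sin(45°)
= 8*sqrt(2)

8*sqrt(2)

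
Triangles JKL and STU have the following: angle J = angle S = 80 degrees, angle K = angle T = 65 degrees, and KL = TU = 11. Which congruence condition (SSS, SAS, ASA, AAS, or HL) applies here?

Consider the given information: angle J = angle S = 80 degrees, angle K = angle T = 65 degrees, and KL = TU = 11
This is not SAS or ASA: SAS requires two sides and the included angle between them. ASA requires two angles and the side between them.
The correct criterion is AAS. Two pairs of corresponding angles and a non-included side are equal (Angle-Angle-Side).

AAS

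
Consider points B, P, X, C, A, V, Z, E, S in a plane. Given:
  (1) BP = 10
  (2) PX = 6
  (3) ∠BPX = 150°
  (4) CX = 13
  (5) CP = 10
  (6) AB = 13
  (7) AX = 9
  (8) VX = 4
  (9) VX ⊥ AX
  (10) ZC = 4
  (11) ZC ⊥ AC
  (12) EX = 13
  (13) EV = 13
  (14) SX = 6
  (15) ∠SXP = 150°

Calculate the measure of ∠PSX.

Step 1: By the law of cosines on triangle SXP: SP² = 6² + 6² − 2·6·6·cos(150°) = 134.35, so SP ≈ 11.59.
Step 2: By the inverse law of cosines on triangle PSX: cos(∠PSX) = (11.59² + 6² − 6²) / (2·11.59·6) = 134.35/139.09 = 0.9659, so ∠PSX = 15°.

Therefore, the measure of angle ∠PSX = 15°.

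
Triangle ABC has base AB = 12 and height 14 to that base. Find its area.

Area = (1/2) * base * height
Area = (1/2) * 12 * 14
Area = 84

84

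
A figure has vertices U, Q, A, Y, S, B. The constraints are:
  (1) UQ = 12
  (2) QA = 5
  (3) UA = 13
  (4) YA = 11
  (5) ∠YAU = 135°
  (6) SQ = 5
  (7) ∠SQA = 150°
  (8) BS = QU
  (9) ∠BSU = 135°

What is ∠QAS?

Step 1: By the law of cosines on triangle AQS: AS² = 5² + 5² − 2·5·5·cos(150°) = 93.3, so AS ≈ 9.66.
Step 2: By the inverse law of cosines on triangle QAS: cos(∠QAS) = (5² + 9.66² − 5²) / (2·5·9.66) = 93.3/96.59 = 0.9659, so ∠QAS = 15°.

Therefore, the measure of angle ∠QAS = 15°.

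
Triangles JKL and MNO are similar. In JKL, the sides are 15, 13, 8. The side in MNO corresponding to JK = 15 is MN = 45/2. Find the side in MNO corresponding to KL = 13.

k = 45/2/15 = 3/2. NO = 3/2 * 13 = 39/2.

39/2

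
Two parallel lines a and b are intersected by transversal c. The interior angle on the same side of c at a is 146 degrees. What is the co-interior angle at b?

Co-interior (same-side interior) angles are between the parallel lines on the same side of the transversal.
Unlike corresponding or alternate interior angles, they are supplementary rather than equal.
So the angle = 180 - 146 = 34 degrees.

34 degrees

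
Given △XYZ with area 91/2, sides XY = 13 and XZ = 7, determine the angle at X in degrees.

From the SAS area formula Area = (1/2)ab sin(C), rearranging gives sin(C) = 2*Area/(ab).
sin(C) = 2 * 91/2 / (91) = 1.
Therefore C = arcsin(1) = 90°.

90°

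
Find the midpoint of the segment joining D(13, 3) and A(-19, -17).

M = ((x₁ + x₂)/2, (y₁ + y₂)/2)
= ((13 + -19)/2, (3 + -17)/2)
= (-6/2, -14/2) = (-3, -7)

(-3, -7)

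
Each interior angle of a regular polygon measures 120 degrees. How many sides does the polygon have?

The exterior angle is the supplement of the interior angle: 180 - 120 = 60 degrees.
Since the exterior angles of any convex polygon sum to 360 degrees, the number of sides is 360 / 60 = 6.

6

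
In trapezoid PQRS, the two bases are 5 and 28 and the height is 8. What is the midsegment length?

midsegment = (5 + 28) / 2 = 33 / 2 = 33/2

33/2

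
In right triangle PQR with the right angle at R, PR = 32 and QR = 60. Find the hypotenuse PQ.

By the Pythagorean theorem: PQ^2 = PR^2 + QR^2
PQ^2 = 32^2 + 60^2 = 1024 + 3600 = 4624
PQ = sqrt(4624) = 68

68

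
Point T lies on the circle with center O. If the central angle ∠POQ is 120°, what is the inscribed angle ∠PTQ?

An inscribed angle intercepts an arc from a point on the circle, while the central angle intercepts the same arc from the center.
The inscribed angle is always half the central angle: 120° / 2 = 60°.

60°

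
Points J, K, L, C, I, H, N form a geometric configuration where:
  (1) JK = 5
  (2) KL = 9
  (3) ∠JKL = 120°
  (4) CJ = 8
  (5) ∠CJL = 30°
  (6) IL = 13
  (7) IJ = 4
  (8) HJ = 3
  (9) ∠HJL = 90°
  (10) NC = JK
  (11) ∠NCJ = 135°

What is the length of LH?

Step 1: By the law of cosines on triangle LKJ: LJ² = 9² + 5² − 2·9·5·cos(120°) = 151, so LJ = √151.
Step 2: By the law of cosines on triangle LJH: LH² = √151² + 3² − 2·√151·3·cos(90°) = 160, so LH = 4·√10.

Therefore, the length of LH = 4·√10.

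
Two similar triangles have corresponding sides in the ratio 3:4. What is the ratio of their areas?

Area scales with the square of linear dimensions. If every length is multiplied by 3/4, then the area is multiplied by (3/4)^2 = 9/16.
The area ratio is 9:16.

9:16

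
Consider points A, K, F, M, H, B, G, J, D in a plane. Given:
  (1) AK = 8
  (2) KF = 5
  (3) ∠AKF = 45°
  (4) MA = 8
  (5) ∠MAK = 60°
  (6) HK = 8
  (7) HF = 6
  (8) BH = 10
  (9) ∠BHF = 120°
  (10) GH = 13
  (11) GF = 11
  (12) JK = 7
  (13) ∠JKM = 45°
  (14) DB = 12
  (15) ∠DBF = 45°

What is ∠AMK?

Step 1: By the law of cosines on triangle MAK: MK² = 8² + 8² − 2·8·8·cos(60°) = 64, so MK = 8.
Step 2: By the inverse law of cosines on triangle AMK: cos(∠AMK) = (8² + 8² − 8²) / (2·8·8) = 64/128 = 0.5, so ∠AMK = 60°.

Therefore, the measure of angle ∠AMK = 60°.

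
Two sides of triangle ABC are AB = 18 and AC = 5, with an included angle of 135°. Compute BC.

By the law of cosines: BC^2 = AB^2 + AC^2 - 2*AB*AC*cos(A)
BC^2 = 18^2 + 5^2 - 2*18*5*cos(135°)
BC^2 = 324 + 25 - 180*(-sqrt(2)/2)
BC^2 = 90*sqrt(2) + 349
BC = sqrt(90*sqrt(2) + 349)

sqrt(90*sqrt(2) + 349)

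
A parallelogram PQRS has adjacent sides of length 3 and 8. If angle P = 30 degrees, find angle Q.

Opposite sides of a parallelogram are parallel, so consecutive angles form co-interior angles on a transversal.
Co-interior angles sum to 180°, giving angle Q = 180 - 30 = 150 degrees.

150 degrees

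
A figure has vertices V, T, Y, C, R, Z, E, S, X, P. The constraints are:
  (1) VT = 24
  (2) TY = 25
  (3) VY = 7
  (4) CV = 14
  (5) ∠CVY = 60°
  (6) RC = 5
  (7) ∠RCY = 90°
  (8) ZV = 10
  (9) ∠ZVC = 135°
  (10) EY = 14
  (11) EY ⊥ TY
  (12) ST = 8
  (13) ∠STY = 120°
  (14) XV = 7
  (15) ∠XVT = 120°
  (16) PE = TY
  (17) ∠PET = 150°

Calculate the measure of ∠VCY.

Step 1: By the law of cosines on triangle CVY: CY² = 14² + 7² − 2·14·7·cos(60°) = 147, so CY = 7·√3.
Step 2: By the inverse law of cosines on triangle VCY: cos(∠VCY) = (14² + (7·√3)² − 7²) / (2·14·7·√3) = 294/339.48 = 0.866, so ∠VCY = 30°.

Therefore, the measure of angle ∠VCY = 30°.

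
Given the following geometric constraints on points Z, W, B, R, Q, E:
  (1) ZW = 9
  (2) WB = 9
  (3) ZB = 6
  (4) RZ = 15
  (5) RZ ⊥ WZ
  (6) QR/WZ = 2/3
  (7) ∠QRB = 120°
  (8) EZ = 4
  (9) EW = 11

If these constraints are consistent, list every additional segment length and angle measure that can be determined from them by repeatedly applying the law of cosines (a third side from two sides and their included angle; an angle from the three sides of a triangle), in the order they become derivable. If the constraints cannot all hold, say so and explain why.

The constraints are consistent. Derivable facts, in order:
After 1 step:
- WR = 3·√34
- ∠BWZ = 38.94°
- ∠BZW = 70.53°
- ∠EWZ = 20.05°
- ∠EZW = 109.47°
- ∠WBZ = 70.53°
- ∠WEZ = 50.48°
After 2 steps:
- ∠RWZ = 59.04°
- ∠WRZ = 30.96°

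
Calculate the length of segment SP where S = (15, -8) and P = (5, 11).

The horizontal distance is |5 - 15| = 10 and the vertical distance is |11 - -8| = 19.
By the Pythagorean theorem, d = sqrt(10^2 + 19^2) = sqrt(461).

sqrt(461)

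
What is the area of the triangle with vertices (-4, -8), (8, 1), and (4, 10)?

Using the Shoelace formula for a triangle:
Area = (1/2)|x0(y1 - y2) + x1(y2 - y0) + x2(y0 - y1)|
Area = (1/2)|-4(1 - 10) + 8(10 - -8) + 4(-8 - 1)|
Area = (1/2)|36 + 144 + -36|
Area = (1/2)|144|
Area = (1/2)(144)
Area = 72

72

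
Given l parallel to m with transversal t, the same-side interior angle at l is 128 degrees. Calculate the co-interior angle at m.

Co-interior angles (same-side interior) formed by parallel lines and a transversal are supplementary (sum to 180 degrees).
The given angle is 128 degrees.
The co-interior angle = 180 - 128 = 52 degrees.

52 degrees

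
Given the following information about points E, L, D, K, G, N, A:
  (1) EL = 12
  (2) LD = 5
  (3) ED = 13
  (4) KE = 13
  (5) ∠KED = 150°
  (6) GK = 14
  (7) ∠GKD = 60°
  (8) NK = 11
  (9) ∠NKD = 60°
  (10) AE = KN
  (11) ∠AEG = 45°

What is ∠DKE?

Step 1: By the law of cosines on triangle KED: KD² = 13² + 13² − 2·13·13·cos(150°) = 630.72, so KD ≈ 25.11.
Step 2: By the inverse law of cosines on triangle DKE: cos(∠DKE) = (25.11² + 13² − 13²) / (2·25.11·13) = 630.72/652.97 = 0.9659, so ∠DKE = 15°.

Therefore, the measure of angle ∠DKE = 15°.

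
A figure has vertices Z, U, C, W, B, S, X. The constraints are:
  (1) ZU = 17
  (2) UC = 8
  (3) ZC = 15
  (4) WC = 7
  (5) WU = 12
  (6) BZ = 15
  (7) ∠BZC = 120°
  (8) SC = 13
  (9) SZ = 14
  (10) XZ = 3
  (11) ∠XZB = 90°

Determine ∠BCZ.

Step 1: By the law of cosines on triangle CZB: CB² = 15² + 15² − 2·15·15·cos(120°) = 675, so CB = 15·√3.
Step 2: By the inverse law of cosines on triangle BCZ: cos(∠BCZ) = ((15·√3)² + 15² − 15²) / (2·15·√3·15) = 675/779.42 = 0.866, so ∠BCZ = 30°.

Therefore, the measure of angle ∠BCZ = 30°.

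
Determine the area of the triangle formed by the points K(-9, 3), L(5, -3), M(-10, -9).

The Shoelace formula computes the area from vertex coordinates by summing cross products.
For vertices (-9,3), (5,-3), (-10,-9):
Signed sum = -9*-3 - 5*3 + 5*-9 - -10*-3 + -10*3 - -9*-9
= 12 + -75 + -111 = -174
Area = (1/2)|-174| = 87.

87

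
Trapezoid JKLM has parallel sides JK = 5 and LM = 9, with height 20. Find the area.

A trapezoid's area equals the midsegment times the height.
The midsegment is (5 + 9) / 2 = 7.
Area = 7 * 20 = 140.

140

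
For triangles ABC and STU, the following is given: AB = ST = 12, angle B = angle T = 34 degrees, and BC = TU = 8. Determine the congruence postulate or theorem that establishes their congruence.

The given information matches SAS: Two pairs of corresponding sides and the included angle are equal (Side-Angle-Side).

SAS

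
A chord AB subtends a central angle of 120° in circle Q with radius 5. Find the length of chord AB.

Chord length = 2r sin(θ/2)
= 2 × 5 × sin(120°/2)
= 2 × 5 × sin(60°)
= 5*sqrt(3)

5*sqrt(3)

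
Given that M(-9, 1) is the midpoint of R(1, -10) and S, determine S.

Using the midpoint formula: M = ((x1 + x2)/2, (y1 + y2)/2)
We know M = (-9, 1) and R = (1, -10)
For x: -9 = (1 + x2)/2, so x2 = 2*-9 - 1 = -19
For y: 1 = (-10 + y2)/2, so y2 = 2*1 - -10 = 12
S = (-19, 12)

(-19, 12)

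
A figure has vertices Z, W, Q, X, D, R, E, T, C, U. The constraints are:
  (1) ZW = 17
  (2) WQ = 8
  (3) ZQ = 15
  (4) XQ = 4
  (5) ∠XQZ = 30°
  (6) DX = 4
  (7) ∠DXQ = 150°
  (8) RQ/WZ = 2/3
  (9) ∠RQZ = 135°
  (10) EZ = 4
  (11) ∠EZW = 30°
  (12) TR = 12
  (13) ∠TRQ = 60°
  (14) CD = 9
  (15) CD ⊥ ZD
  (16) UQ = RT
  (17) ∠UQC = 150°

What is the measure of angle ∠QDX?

Step 1: By the law of cosines on triangle DXQ: DQ² = 4² + 4² − 2·4·4·cos(150°) = 59.71, so DQ ≈ 7.73.
Step 2: By the inverse law of cosines on triangle QDX: cos(∠QDX) = (7.73² + 4² − 4²) / (2·7.73·4) = 59.71/61.82 = 0.9659, so ∠QDX = 15°.

Therefore, the measure of angle ∠QDX = 15°.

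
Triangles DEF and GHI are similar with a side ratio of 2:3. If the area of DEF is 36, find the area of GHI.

Area ratio = (2/3)^2 = 4/9. Area of GHI = 36 * 9/4 = 81.

81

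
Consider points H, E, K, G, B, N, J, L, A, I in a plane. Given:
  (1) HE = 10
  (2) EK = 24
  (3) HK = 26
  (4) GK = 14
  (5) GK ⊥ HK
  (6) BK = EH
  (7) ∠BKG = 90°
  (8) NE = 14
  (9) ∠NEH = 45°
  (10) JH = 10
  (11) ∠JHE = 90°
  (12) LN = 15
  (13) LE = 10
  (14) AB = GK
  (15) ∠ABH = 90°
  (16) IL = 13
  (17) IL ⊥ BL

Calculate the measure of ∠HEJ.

Step 1: By the law of cosines on triangle EHJ: EJ² = 10² + 10² − 2·10·10·cos(90°) = 200, so EJ = 10·√2.
Step 2: By the inverse law of cosines on triangle HEJ: cos(∠HEJ) = (10² + (10·√2)² − 10²) / (2·10·10·√2) = 200/282.84 = 0.7071, so ∠HEJ = 45°.

Therefore, the measure of angle ∠HEJ = 45°.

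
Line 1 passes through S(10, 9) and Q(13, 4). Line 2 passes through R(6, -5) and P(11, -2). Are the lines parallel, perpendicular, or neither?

Slope of line 1: m1 = (4 - 9)/(13 - 10) = -5/3 = -5/3
Slope of line 2: m2 = (-2 - -5)/(11 - 6) = 3/5 = 3/5
m1 * m2 = -1, so perpendicular.

Perpendicular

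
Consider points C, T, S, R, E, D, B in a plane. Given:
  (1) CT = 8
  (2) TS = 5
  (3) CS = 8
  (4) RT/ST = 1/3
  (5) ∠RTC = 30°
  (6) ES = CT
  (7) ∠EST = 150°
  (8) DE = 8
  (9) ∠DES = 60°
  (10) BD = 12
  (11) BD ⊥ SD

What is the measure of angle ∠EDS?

From the given relations: ES = CT = 8.
Step 1: By the law of cosines on triangle DES: DS² = 8² + 8² − 2·8·8·cos(60°) = 64, so DS = 8.
Step 2: By the inverse law of cosines on triangle EDS: cos(∠EDS) = (8² + 8² − 8²) / (2·8·8) = 64/128 = 0.5, so ∠EDS = 60°.

Therefore, the measure of angle ∠EDS = 60°.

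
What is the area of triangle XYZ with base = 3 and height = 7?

A triangle's area is half the area of a rectangle with the same base and height.
Area = (1/2) * 3 * 7 = 21/2.

21/2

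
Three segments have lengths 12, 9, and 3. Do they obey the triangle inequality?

The longest side is 12. The other two sides sum to 3 + 9 = 12.
Since 12 ≤ 12, the two shorter sides cannot reach around to close the triangle.

No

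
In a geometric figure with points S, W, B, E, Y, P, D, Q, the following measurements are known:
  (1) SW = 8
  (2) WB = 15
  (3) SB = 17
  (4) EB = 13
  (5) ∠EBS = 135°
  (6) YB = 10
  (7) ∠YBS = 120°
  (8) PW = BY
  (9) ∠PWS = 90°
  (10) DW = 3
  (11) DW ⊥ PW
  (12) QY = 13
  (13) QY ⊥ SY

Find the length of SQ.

Step 1: By the law of cosines on triangle SBY: SY² = 17² + 10² − 2·17·10·cos(120°) = 559, so SY ≈ 23.64.
Step 2: By the law of cosines on triangle SYQ: SQ² = 23.64² + 13² − 2·23.64·13·cos(90°) = 728, so SQ = 2·√182.

Therefore, the length of SQ = 2·√182.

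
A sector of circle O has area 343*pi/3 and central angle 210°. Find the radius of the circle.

r² = 360 × 343*pi/3 / (π × 210) = 196, so r = 14.

14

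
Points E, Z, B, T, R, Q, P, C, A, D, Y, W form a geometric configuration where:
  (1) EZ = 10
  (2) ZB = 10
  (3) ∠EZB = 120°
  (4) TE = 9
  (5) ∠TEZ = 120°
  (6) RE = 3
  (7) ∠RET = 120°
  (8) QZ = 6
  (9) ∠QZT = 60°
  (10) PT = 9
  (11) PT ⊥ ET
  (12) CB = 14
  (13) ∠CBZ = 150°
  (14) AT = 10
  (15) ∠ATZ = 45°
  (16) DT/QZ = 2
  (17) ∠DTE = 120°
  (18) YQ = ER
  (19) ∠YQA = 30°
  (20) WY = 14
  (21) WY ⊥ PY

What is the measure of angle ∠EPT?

Step 1: By the law of cosines on triangle PTE: PE² = 9² + 9² − 2·9·9·cos(90°) = 162, so PE = 9·√2.
Step 2: By the inverse law of cosines on triangle EPT: cos(∠EPT) = ((9·√2)² + 9² − 9²) / (2·9·√2·9) = 162/229.1 = 0.7071, so ∠EPT = 45°.

Therefore, the measure of angle ∠EPT = 45°.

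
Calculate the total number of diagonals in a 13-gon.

Total line segments between 13 vertices = C(13,2) = 78.
Subtract the 13 sides: 78 - 13 = 65 diagonals.

65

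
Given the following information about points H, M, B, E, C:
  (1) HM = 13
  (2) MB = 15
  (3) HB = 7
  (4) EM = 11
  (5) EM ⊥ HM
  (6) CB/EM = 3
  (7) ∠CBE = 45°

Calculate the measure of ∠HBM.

Step 1: By the inverse law of cosines on triangle HBM: cos(∠HBM) = (7² + 15² − 13²) / (2·7·15) = 105/210 = 0.5, so ∠HBM = 60°.

Therefore, the measure of angle ∠HBM = 60°.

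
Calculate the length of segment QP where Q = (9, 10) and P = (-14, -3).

d = sqrt((-23)^2 + (-13)^2) = sqrt(698)

sqrt(698)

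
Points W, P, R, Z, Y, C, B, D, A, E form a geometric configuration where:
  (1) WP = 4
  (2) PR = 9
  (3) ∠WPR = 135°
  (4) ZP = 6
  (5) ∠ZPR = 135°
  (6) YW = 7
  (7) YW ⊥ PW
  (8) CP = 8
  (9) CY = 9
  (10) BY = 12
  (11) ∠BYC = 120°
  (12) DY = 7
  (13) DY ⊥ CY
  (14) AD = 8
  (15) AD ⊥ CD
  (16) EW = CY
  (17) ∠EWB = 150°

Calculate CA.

Step 1: By the law of cosines on triangle CYD: CD² = 9² + 7² − 2·9·7·cos(90°) = 130, so CD = √130.
Step 2: By the law of cosines on triangle CDA: CA² = √130² + 8² − 2·√130·8·cos(90°) = 194, so CA = √194.

Therefore, the length of CA = √194.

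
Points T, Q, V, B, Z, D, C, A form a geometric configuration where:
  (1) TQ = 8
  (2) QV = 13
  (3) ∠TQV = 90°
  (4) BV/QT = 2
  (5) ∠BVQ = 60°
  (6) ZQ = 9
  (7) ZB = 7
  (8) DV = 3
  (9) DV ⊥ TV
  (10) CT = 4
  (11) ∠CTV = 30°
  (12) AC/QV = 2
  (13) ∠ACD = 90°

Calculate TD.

Step 1: By the law of cosines on triangle VQT: VT² = 13² + 8² − 2·13·8·cos(90°) = 233, so VT ≈ 15.26.
Step 2: By the law of cosines on triangle TVD: TD² = 15.26² + 3² − 2·15.26·3·cos(90°) = 242, so TD = 11·√2.

Therefore, the length of TD = 11·√2.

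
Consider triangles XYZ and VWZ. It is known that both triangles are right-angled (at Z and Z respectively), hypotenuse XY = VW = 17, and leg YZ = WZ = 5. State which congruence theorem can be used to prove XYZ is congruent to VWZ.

The given information provides:
both triangles are right-angled (at Z and Z respectively), hypotenuse XY = VW = 17, and leg YZ = WZ = 5
This matches the HL congruence theorem.
The hypotenuse and one leg of two right triangles are equal (Hypotenuse-Leg).

HL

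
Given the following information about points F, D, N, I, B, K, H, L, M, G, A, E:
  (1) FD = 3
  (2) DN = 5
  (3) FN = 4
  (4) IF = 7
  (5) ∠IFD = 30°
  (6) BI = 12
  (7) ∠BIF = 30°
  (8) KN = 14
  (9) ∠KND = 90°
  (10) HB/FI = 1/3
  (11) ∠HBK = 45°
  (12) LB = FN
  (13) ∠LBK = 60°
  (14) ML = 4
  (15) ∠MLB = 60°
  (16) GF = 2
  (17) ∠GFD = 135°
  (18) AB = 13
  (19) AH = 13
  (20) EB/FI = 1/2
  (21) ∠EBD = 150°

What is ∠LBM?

From the given relations: LB = FN = 4.
Step 1: By the law of cosines on triangle BLM: BM² = 4² + 4² − 2·4·4·cos(60°) = 16, so BM = 4.
Step 2: By the inverse law of cosines on triangle LBM: cos(∠LBM) = (4² + 4² − 4²) / (2·4·4) = 16/32 = 0.5, so ∠LBM = 60°.

Therefore, the measure of angle ∠LBM = 60°.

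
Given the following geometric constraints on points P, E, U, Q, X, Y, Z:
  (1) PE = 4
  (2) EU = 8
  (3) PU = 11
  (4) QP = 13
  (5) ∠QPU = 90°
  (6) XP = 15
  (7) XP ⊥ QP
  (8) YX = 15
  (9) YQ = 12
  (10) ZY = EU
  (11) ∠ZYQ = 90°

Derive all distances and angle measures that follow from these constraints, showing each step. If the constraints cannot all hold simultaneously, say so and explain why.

The constraints are consistent.

From the given relations:
  ZY = EU = 8

Step 1: From UP = 11, PQ = 13, and ∠UPQ = 90°, by the law of cosines:
  UQ² = UP² + PQ² - 2·UP·PQ·cos(90°) = 121 + 169 - 0 = 290
  UQ ≈ 17.03

Step 2: From QP = 13, PX = 15, and ∠QPX = 90°, by the law of cosines:
  QX² = QP² + PX² - 2·QP·PX·cos(90°) = 169 + 225 - 0 = 394
  QX ≈ 19.85

Step 3: From QY = 12, YZ = 8, and ∠QYZ = 90°, by the law of cosines:
  QZ² = QY² + YZ² - 2·QY·YZ·cos(90°) = 144 + 64 - 0 = 208
  QZ = 4·√13

Step 4: From PE = 4, PU = 11, EU = 8, by the inverse law of cosines:
  cos(∠EPU) = (PE² + PU² - EU²) / (2·PE·PU)
  ∠EPU = 33.95°

Step 5: From EP = 4, EU = 8, PU = 11, by the inverse law of cosines:
  cos(∠PEU) = (EP² + EU² - PU²) / (2·EP·EU)
  ∠PEU = 129.84°

Step 6: From UE = 8, UP = 11, EP = 4, by the inverse law of cosines:
  cos(∠EUP) = (UE² + UP² - EP²) / (2·UE·UP)
  ∠EUP = 16.21°

Step 7: From UP = 11, UQ = 17.03, PQ = 13, by the inverse law of cosines:
  cos(∠PUQ) = (UP² + UQ² - PQ²) / (2·UP·UQ)
  ∠PUQ = 49.76°

Step 8: From QP = 13, QU = 17.03, PU = 11, by the inverse law of cosines:
  cos(∠PQU) = (QP² + QU² - PU²) / (2·QP·QU)
  ∠PQU = 40.24°

Step 9: From QP = 13, QX = 19.85, PX = 15, by the inverse law of cosines:
  cos(∠PQX) = (QP² + QX² - PX²) / (2·QP·QX)
  ∠PQX = 49.09°

Step 10: From QX = 19.85, QY = 12, XY = 15, by the inverse law of cosines:
  cos(∠XQY) = (QX² + QY² - XY²) / (2·QX·QY)
  ∠XQY = 48.93°

Step 11: From QY = 12, QZ = 4·√13, YZ = 8, by the inverse law of cosines:
  cos(∠YQZ) = (QY² + QZ² - YZ²) / (2·QY·QZ)
  ∠YQZ = 33.69°

Step 12: From XP = 15, XQ = 19.85, PQ = 13, by the inverse law of cosines:
  cos(∠PXQ) = (XP² + XQ² - PQ²) / (2·XP·XQ)
  ∠PXQ = 40.91°

Step 13: From XQ = 19.85, XY = 15, QY = 12, by the inverse law of cosines:
  cos(∠QXY) = (XQ² + XY² - QY²) / (2·XQ·XY)
  ∠QXY = 37.09°

Step 14: From YQ = 12, YX = 15, QX = 19.85, by the inverse law of cosines:
  cos(∠QYX) = (YQ² + YX² - QX²) / (2·YQ·YX)
  ∠QYX = 93.98°

Step 15: From ZQ = 4·√13, ZY = 8, QY = 12, by the inverse law of cosines:
  cos(∠QZY) = (ZQ² + ZY² - QY²) / (2·ZQ·ZY)
  ∠QZY = 56.31°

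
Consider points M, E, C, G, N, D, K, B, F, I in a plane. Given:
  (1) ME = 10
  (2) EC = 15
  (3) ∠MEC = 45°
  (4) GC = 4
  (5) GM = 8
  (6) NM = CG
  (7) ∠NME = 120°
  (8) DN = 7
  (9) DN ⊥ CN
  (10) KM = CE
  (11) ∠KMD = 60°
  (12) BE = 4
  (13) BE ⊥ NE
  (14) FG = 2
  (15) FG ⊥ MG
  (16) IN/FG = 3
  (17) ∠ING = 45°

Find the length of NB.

From the given relations: NM = CG = 4.
Step 1: By the law of cosines on triangle EMN: EN² = 10² + 4² − 2·10·4·cos(120°) = 156, so EN = 2·√39.
Step 2: By the law of cosines on triangle NEB: NB² = (2·√39)² + 4² − 2·2·√39·4·cos(90°) = 172, so NB = 2·√43.

Therefore, the length of NB = 2·√43.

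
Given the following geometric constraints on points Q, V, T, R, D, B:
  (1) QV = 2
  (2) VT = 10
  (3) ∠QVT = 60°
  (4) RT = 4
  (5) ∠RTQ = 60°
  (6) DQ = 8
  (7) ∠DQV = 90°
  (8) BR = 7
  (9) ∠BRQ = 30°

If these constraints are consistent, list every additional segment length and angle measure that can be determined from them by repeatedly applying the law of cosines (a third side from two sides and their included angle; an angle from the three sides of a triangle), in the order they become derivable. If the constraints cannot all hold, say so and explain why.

The constraints are consistent. Derivable facts, in order:
After 1 step:
- QT = 2·√21
- VD = 2·√17
After 2 steps:
- QR ≈ 7.96
- ∠DVQ = 75.96°
- ∠QDV = 14.04°
- ∠QTV = 10.89°
- ∠TQV = 109.11°
After 3 steps:
- QB ≈ 3.98
- ∠QRT = 94.2°
- ∠RQT = 25.8°
After 4 steps:
- ∠BQR = 61.55°
- ∠QBR = 88.45°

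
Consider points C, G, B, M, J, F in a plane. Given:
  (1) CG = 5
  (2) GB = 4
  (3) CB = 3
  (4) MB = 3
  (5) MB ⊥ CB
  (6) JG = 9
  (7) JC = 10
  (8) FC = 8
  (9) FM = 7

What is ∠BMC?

Step 1: By the law of cosines on triangle MBC: MC² = 3² + 3² − 2·3·3·cos(90°) = 18, so MC = 3·√2.
Step 2: By the inverse law of cosines on triangle BMC: cos(∠BMC) = (3² + (3·√2)² − 3²) / (2·3·3·√2) = 18/25.46 = 0.7071, so ∠BMC = 45°.

Therefore, the measure of angle ∠BMC = 45°.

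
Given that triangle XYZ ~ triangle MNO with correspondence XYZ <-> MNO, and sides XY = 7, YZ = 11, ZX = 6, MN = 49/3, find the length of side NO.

Since the triangles are similar, the ratio of corresponding sides is constant.
Scale factor k = MN / XY = 49/3 / 7 = 7/3
NO = k * YZ = 7/3 * 11 = 77/3

77/3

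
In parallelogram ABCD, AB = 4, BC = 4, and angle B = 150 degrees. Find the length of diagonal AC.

Law of cosines: d^2 = 4^2 + 4^2 - 2(4)(4)cos(150°) = 16*sqrt(3) + 32, so d = 4*sqrt(sqrt(3) + 2).

4*sqrt(sqrt(3) + 2)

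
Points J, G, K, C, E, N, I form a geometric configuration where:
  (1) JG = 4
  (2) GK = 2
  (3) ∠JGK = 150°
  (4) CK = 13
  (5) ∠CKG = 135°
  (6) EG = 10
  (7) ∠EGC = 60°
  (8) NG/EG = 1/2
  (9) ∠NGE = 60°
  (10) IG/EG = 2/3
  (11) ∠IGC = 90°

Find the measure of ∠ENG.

From the given relations: NG = 1/2·EG = 1/2·10 = 5.
Step 1: By the law of cosines on triangle NGE: NE² = 5² + 10² − 2·5·10·cos(60°) = 75, so NE = 5·√3.
Step 2: By the inverse law of cosines on triangle ENG: cos(∠ENG) = ((5·√3)² + 5² − 10²) / (2·5·√3·5) = 0/86.6 = 0, so ∠ENG = 90°.

Therefore, the measure of angle ∠ENG = 90°.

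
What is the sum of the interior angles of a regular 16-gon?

The sum of interior angles of an n-sided polygon is (n - 2) * 180.
For n = 16: (16 - 2) * 180 = 14 * 180 = 2520 degrees.

2520 degrees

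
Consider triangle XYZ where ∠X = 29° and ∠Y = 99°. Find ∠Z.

Let angle Z = x. Then 29 + 99 + x = 180.
x = 180 - 128 = 52 degrees.

52 degrees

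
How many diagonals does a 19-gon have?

Total line segments between 19 vertices = C(19,2) = 171.
Subtract the 19 sides: 171 - 19 = 152 diagonals.

152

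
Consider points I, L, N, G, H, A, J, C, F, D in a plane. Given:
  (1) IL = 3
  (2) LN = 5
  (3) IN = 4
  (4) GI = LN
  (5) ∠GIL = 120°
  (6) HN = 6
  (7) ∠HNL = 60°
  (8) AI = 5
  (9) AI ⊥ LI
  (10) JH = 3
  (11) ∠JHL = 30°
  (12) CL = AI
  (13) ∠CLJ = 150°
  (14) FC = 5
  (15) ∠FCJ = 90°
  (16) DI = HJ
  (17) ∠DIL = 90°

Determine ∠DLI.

From the given relations: DI = HJ = 3.
Step 1: By the law of cosines on triangle LID: LD² = 3² + 3² − 2·3·3·cos(90°) = 18, so LD = 3·√2.
Step 2: By the inverse law of cosines on triangle DLI: cos(∠DLI) = ((3·√2)² + 3² − 3²) / (2·3·√2·3) = 18/25.46 = 0.7071, so ∠DLI = 45°.

Therefore, the measure of angle ∠DLI = 45°.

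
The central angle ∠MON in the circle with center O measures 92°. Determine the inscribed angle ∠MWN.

Inscribed angle = 92° / 2 = 46° (inscribed angle theorem).

46°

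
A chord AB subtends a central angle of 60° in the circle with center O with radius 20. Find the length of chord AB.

Drop a perpendicular from the center to the chord, bisecting both the chord and the central angle.
Each half-chord = r sin(θ/2) = 20 sin(30°).
The full chord = 2 × 20 × sin(30°) = 20.

20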